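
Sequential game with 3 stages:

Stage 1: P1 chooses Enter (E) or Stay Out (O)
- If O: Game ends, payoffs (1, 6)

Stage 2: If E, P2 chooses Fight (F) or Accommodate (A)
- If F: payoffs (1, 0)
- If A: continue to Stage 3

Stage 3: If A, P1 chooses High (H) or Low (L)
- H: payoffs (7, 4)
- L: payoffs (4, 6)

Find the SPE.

SPE: (E, A, H); Outcome (7, 4)

Work:
Stage 3: P1 chooses H (7 vs 4)
Stage 2: P2: F->0, A->4 (anticipating H). Choose A
Stage 1: P1: O->1, E->7 (anticipating A, H). Choose E
SPE path: E -> A -> H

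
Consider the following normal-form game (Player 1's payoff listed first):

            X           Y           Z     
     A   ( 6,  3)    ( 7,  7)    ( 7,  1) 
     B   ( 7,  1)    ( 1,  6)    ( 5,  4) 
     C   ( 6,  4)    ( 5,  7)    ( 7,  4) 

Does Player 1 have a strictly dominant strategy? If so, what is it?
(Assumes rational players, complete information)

No strictly dominant strategy exists for Player 1

Work:
A strategy strictly dominates another if it gives a strictly higher payoff against every opponent action. Compare each pair of P1's strategies column-by-column:
  A vs B: [6 vs 7, 7 vs 1, 7 vs 5] → A does not strictly dominate B (column X: 6 ≤ 7)
  A vs C: [6 vs 6, 7 vs 5, 7 vs 7] → A does not strictly dominate C (column X: 6 ≤ 6)
  B vs A: [7 vs 6, 1 vs 7, 5 vs 7] → B does not strictly dominate A (column Y: 1 ≤ 7)
  B vs C: [7 vs 6, 1 vs 5, 5 vs 7] → B does not strictly dominate C (column Y: 1 ≤ 5)
  C vs A: [6 vs 6, 5 vs 7, 7 vs 7] → C does not strictly dominate A (column X: 6 ≤ 6)
  C vs B: [6 vs 7, 5 vs 1, 7 vs 5] → C does not strictly dominate B (column X: 6 ≤ 7)
No single strategy strictly dominates all others → no strictly dominant strategy.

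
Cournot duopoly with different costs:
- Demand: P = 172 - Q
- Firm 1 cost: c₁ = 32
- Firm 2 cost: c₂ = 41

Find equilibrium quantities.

q₁* = 49.67, q₂* = 40.67

Work:
Reaction: q₁ = (172 - 32 - q₂)/2
Reaction: q₂ = (172 - 41 - q₁)/2
Solve simultaneously:
q₁* = (172 - 2×32 + 41)/3 = 49.67
q₂* = (172 - 2×41 + 32)/3 = 40.67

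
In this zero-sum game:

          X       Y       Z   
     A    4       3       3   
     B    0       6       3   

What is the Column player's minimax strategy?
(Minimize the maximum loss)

Column should play Z, value = 3

Work:
Column player minimizes Row's maximum payoff:
Column X: max payoff to Row = 4
Column Y: max payoff to Row = 6
Column Z: max payoff to Row = 3
Minimum is 3, achieved by column Z.
Minimax strategy: Z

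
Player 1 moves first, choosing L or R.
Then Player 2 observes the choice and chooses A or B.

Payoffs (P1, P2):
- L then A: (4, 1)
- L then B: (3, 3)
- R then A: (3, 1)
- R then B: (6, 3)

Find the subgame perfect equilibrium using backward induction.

P1 plays R, P2 plays B after L and B after R; Payoff (6, 3)

Work:
Backward induction:
After L: P2 chooses B → P1 gets 3
After R: P2 chooses B → P1 gets 6
P1 chooses R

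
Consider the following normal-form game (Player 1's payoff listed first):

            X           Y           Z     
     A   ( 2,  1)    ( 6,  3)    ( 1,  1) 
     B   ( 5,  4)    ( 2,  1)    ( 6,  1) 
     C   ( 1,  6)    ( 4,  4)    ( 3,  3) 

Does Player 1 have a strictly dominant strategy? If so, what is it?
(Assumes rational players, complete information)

No strictly dominant strategy exists for Player 1

Work:
A strategy strictly dominates another if it gives a strictly higher payoff against every opponent action. Compare each pair of P1's strategies column-by-column:
  A vs B: [2 vs 5, 6 vs 2, 1 vs 6] → A does not strictly dominate B (column X: 2 ≤ 5)
  A vs C: [2 vs 1, 6 vs 4, 1 vs 3] → A does not strictly dominate C (column Z: 1 ≤ 3)
  B vs A: [5 vs 2, 2 vs 6, 6 vs 1] → B does not strictly dominate A (column Y: 2 ≤ 6)
  B vs C: [5 vs 1, 2 vs 4, 6 vs 3] → B does not strictly dominate C (column Y: 2 ≤ 4)
  C vs A: [1 vs 2, 4 vs 6, 3 vs 1] → C does not strictly dominate A (column X: 1 ≤ 2)
  C vs B: [1 vs 5, 4 vs 2, 3 vs 6] → C does not strictly dominate B (column X: 1 ≤ 5)
No single strategy strictly dominates all others → no strictly dominant strategy.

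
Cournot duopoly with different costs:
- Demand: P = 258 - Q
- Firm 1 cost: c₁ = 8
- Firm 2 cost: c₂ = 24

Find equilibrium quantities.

q₁* = 88.67, q₂* = 72.67

Work:
Reaction: q₁ = (258 - 8 - q₂)/2
Reaction: q₂ = (258 - 24 - q₁)/2
Solve simultaneously:
q₁* = (258 - 2×8 + 24)/3 = 88.67
q₂* = (258 - 2×24 + 8)/3 = 72.67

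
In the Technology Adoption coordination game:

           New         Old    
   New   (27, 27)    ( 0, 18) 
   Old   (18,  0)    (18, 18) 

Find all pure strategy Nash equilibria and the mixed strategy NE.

Pure NE: (New, New) and (Old, Old); Mixed NE: p = 0.6667, q = 0.6667

Work:
Check pure NE:
(New, New): (27, 27) - no unilateral deviation beneficial
(Old, Old): (18, 18) - no unilateral deviation beneficial
Mixed NE: P1 plays New with p = 0.6667, P2 plays New with q = 0.6667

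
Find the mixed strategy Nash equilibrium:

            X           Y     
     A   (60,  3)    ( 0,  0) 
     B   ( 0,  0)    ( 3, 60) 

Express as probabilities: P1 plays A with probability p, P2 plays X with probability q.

p = 0.9524, q = 0.0476

Work:
Find probabilities that make opponent indifferent:
P2 chooses q to make P1 indifferent between A and B
P1 chooses p to make P2 indifferent between X and Y
Mixed NE: P1 plays (A: 0.9524, B: 0.0476), P2 plays (X: 0.0476, Y: 0.9524)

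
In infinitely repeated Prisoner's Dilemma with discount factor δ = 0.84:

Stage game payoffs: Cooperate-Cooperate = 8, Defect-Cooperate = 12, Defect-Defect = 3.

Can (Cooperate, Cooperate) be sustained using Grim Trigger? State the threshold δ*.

δ* = 0.4444; since δ = 0.84 ≥ 0.4444, cooperation can be sustained

Work:
For Grim Trigger:
Cooperate forever: 8/(1-δ)
Defect then punished: 12 + 3·δ/(1-δ)
Need: 8/(1-δ) ≥ 12 + 3·δ/(1-δ)
Solving: δ ≥ (T-R)/(T-P) = (12-8)/(12-3) = 0.4444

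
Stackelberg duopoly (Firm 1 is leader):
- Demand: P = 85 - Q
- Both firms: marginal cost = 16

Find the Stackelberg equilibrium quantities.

q₁* (leader) = 34.5, q₂* (follower) = 17.25

Work:
Follower's reaction: q₂ = (a - c - q₁)/2
Leader substitutes: π₁ = q₁·(a - q₁ - (a-c-q₁)/2 - c)
FOC: q₁* = (85 - 16)/2 = 34.50
Then: q₂* = (85 - 16 - 34.5)/2 = 17.25
Leader has first-mover advantage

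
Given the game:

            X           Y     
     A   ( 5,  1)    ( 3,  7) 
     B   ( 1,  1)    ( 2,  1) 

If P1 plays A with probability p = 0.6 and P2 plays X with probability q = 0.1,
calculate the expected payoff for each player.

E[P1] = 2.68, E[P2] = 4.24

Work:
E[P1] = p·q·π₁(A,X) + p·(1-q)·π₁(A,Y) + (1-p)·q·π₁(B,X) + (1-p)·(1-q)·π₁(B,Y)
= 0.6·0.1·5 + 0.6·0.9·3 + 0.4·0.1·1 + 0.4·0.9·2
= 2.68

E[P2] = 4.24 (similar calculation)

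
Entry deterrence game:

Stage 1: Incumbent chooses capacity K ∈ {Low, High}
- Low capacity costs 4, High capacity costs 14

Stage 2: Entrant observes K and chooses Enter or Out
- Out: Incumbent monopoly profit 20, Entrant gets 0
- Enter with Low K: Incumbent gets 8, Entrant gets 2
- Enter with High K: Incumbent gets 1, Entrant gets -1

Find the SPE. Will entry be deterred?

SPE: (High, Enter|Low, Out|High); Entry deterred. Incumbent net profit = 6

Work:
After Low K: Entrant enters (2 > 0)
After High K: Entrant stays out (-1 < 0)
Incumbent: Low → 8−4=4, High → 20−14=6
Incumbent chooses High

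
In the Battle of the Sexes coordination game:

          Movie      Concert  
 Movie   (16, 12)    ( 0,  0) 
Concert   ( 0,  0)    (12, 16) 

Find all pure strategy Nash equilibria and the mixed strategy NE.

Pure NE: (Movie, Movie) and (Concert, Concert); Mixed NE: p = 0.5714, q = 0.4286

Work:
Check pure NE:
(Movie, Movie): (16, 12) - no unilateral deviation beneficial
(Concert, Concert): (12, 16) - no unilateral deviation beneficial
Mixed NE: P1 plays Movie with p = 0.5714, P2 plays Movie with q = 0.4286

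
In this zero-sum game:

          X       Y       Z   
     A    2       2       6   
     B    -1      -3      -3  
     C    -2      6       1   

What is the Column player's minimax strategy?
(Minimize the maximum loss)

Column should play X, value = 2

Work:
Column player minimizes Row's maximum payoff:
Column X: max payoff to Row = 2
Column Y: max payoff to Row = 6
Column Z: max payoff to Row = 6
Minimum is 2, achieved by column X.
Minimax strategy: X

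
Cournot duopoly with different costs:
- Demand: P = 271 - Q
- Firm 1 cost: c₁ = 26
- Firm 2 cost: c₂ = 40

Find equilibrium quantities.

q₁* = 86.33, q₂* = 72.33

Work:
Reaction: q₁ = (271 - 26 - q₂)/2
Reaction: q₂ = (271 - 40 - q₁)/2
Solve simultaneously:
q₁* = (271 - 2×26 + 40)/3 = 86.33
q₂* = (271 - 2×40 + 26)/3 = 72.33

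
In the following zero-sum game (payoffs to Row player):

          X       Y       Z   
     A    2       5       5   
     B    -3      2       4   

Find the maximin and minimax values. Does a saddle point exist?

Maximin = 2, Minimax = 2, Saddle: True

Work:
Row minimums: [2, -3] → maximin = 2
Column maximums: [2, 5, 5] → minimax = 2
Saddle point exists! Game value = 2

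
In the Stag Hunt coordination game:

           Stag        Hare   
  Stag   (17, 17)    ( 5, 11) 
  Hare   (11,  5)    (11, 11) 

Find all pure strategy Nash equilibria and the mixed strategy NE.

Pure NE: (Stag, Stag) and (Hare, Hare); Mixed NE: p = 0.5, q = 0.5

Work:
Check pure NE:
(Stag, Stag): (17, 17) - no unilateral deviation beneficial
(Hare, Hare): (11, 11) - no unilateral deviation beneficial
Mixed NE: P1 plays Stag with p = 0.5, P2 plays Stag with q = 0.5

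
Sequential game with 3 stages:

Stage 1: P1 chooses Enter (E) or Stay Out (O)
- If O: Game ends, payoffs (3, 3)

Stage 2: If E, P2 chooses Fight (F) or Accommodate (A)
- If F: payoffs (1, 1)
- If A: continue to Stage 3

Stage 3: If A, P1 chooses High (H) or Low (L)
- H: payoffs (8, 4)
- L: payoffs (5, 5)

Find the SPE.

SPE: (E, A, H); Outcome (8, 4)

Work:
Stage 3: P1 chooses H (8 vs 5)
Stage 2: P2: F->1, A->4 (anticipating H). Choose A
Stage 1: P1: O->3, E->8 (anticipating A, H). Choose E
SPE path: E -> A -> H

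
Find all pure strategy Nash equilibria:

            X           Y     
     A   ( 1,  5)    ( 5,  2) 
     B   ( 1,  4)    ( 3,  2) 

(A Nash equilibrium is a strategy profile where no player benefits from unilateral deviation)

Nash equilibrium: (A, X), (B, X)

Work:
Best responses:
  P1 vs X: payoffs [1, 1] → best response A/B (payoff 1)
  P1 vs Y: payoffs [5, 3] → best response A (payoff 5)
  P2 vs A: payoffs [5, 2] → best response X (payoff 5)
  P2 vs B: payoffs [4, 2] → best response X (payoff 4)
Mutual best responses: (A,X), (B,X) → Nash equilibria.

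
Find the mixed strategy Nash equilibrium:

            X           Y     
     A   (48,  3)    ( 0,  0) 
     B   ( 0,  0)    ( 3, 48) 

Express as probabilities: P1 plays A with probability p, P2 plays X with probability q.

p = 0.9412, q = 0.0588

Work:
Find probabilities that make opponent indifferent:
P2 chooses q to make P1 indifferent between A and B
P1 chooses p to make P2 indifferent between X and Y
Mixed NE: P1 plays (A: 0.9412, B: 0.0588), P2 plays (X: 0.0588, Y: 0.9412)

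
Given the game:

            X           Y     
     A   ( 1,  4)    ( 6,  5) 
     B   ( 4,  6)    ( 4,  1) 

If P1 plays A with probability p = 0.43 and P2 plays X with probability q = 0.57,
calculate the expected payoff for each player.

E[P1] = 3.6345, E[P2] = 4.0994

Work:
E[P1] = p·q·π₁(A,X) + p·(1-q)·π₁(A,Y) + (1-p)·q·π₁(B,X) + (1-p)·(1-q)·π₁(B,Y)
= 0.43·0.57·1 + 0.43·0.43·6 + 0.57·0.57·4 + 0.57·0.43·4
= 3.6345

E[P2] = 4.0994 (similar calculation)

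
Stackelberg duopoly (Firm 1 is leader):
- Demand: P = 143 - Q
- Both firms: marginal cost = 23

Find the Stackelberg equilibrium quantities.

q₁* (leader) = 60.0, q₂* (follower) = 30.0

Work:
Follower's reaction: q₂ = (a - c - q₁)/2
Leader substitutes: π₁ = q₁·(a - q₁ - (a-c-q₁)/2 - c)
FOC: q₁* = (143 - 23)/2 = 60.00
Then: q₂* = (143 - 23 - 60.0)/2 = 30.00
Leader has first-mover advantage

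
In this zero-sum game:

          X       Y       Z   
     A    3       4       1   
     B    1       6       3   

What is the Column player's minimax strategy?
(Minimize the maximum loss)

Column should play X or Z (all achieve the minimum), value = 3

Work:
Column player minimizes Row's maximum payoff:
Column X: max payoff to Row = 3
Column Y: max payoff to Row = 6
Column Z: max payoff to Row = 3
Minimum is 3, achieved by columns X, Z (tied).
Each of X or Z is a minimax strategy.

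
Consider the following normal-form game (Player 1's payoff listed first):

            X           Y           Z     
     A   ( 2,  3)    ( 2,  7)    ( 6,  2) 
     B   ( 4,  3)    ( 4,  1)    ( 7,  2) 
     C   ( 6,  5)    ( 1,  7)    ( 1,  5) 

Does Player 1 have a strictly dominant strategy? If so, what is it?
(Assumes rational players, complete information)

No strictly dominant strategy exists for Player 1

Work:
A strategy strictly dominates another if it gives a strictly higher payoff against every opponent action. Compare each pair of P1's strategies column-by-column:
  A vs B: [2 vs 4, 2 vs 4, 6 vs 7] → A does not strictly dominate B (column X: 2 ≤ 4)
  A vs C: [2 vs 6, 2 vs 1, 6 vs 1] → A does not strictly dominate C (column X: 2 ≤ 6)
  B vs A: [4 vs 2, 4 vs 2, 7 vs 6] → B strictly dominates A
  B vs C: [4 vs 6, 4 vs 1, 7 vs 1] → B does not strictly dominate C (column X: 4 ≤ 6)
  C vs A: [6 vs 2, 1 vs 2, 1 vs 6] → C does not strictly dominate A (column Y: 1 ≤ 2)
  C vs B: [6 vs 4, 1 vs 4, 1 vs 7] → C does not strictly dominate B (column Y: 1 ≤ 4)
No single strategy strictly dominates all others → no strictly dominant strategy.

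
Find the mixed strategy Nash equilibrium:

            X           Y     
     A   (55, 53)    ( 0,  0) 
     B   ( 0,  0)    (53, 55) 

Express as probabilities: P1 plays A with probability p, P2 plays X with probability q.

p = 0.5093, q = 0.4907

Work:
Find probabilities that make opponent indifferent:
P2 chooses q to make P1 indifferent between A and B
P1 chooses p to make P2 indifferent between X and Y
Mixed NE: P1 plays (A: 0.5093, B: 0.4907), P2 plays (X: 0.4907, Y: 0.5093)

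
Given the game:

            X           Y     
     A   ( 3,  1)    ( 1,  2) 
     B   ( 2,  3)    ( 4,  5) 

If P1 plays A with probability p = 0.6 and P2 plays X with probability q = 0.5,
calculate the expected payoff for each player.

E[P1] = 2.4, E[P2] = 2.5

Work:
E[P1] = p·q·π₁(A,X) + p·(1-q)·π₁(A,Y) + (1-p)·q·π₁(B,X) + (1-p)·(1-q)·π₁(B,Y)
= 0.6·0.5·3 + 0.6·0.5·1 + 0.4·0.5·2 + 0.4·0.5·4
= 2.4

E[P2] = 2.5 (similar calculation)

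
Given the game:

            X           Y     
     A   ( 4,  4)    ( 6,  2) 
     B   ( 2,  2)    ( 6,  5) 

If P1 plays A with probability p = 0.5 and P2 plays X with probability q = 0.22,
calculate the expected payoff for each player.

E[P1] = 5.34, E[P2] = 3.39

Work:
E[P1] = p·q·π₁(A,X) + p·(1-q)·π₁(A,Y) + (1-p)·q·π₁(B,X) + (1-p)·(1-q)·π₁(B,Y)
= 0.5·0.22·4 + 0.5·0.78·6 + 0.5·0.22·2 + 0.5·0.78·6
= 5.34

E[P2] = 3.39 (similar calculation)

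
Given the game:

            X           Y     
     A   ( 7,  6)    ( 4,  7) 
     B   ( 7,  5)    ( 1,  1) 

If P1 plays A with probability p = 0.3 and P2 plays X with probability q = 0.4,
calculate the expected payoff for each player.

E[P1] = 3.94, E[P2] = 3.8

Work:
E[P1] = p·q·π₁(A,X) + p·(1-q)·π₁(A,Y) + (1-p)·q·π₁(B,X) + (1-p)·(1-q)·π₁(B,Y)
= 0.3·0.4·7 + 0.3·0.6·4 + 0.7·0.4·7 + 0.7·0.6·1
= 3.94

E[P2] = 3.8 (similar calculation)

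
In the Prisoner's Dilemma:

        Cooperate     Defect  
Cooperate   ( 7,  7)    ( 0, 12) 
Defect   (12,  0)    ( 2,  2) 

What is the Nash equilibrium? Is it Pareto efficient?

(Defect, Defect) is NE; not Pareto efficient

Work:
Defect dominates Cooperate for both players:
If P2 cooperates: Defect (12) > Cooperate (7)
If P2 defects: Defect (2) > Cooperate (0)
NE: (Defect, Defect) with payoff (2, 2)
But (Cooperate, Cooperate) = (7, 7) Pareto dominates (2, 2)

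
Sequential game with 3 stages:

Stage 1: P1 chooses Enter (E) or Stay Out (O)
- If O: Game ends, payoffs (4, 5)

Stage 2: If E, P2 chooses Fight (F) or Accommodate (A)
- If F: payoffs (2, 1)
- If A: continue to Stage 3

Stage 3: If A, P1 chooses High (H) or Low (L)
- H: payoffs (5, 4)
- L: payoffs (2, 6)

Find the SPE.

SPE: (E, A, H); Outcome (5, 4)

Work:
Stage 3: P1 chooses H (5 vs 2)
Stage 2: P2: F->1, A->4 (anticipating H). Choose A
Stage 1: P1: O->4, E->5 (anticipating A, H). Choose E
SPE path: E -> A -> H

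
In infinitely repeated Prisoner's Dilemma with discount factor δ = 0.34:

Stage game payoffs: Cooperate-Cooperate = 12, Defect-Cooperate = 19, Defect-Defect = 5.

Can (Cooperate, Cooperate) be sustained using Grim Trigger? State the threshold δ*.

δ* = 0.5; since δ = 0.34 < 0.5, cooperation cannot be sustained

Work:
For Grim Trigger:
Cooperate forever: 12/(1-δ)
Defect then punished: 19 + 5·δ/(1-δ)
Need: 12/(1-δ) ≥ 19 + 5·δ/(1-δ)
Solving: δ ≥ (T-R)/(T-P) = (19-12)/(19-5) = 0.5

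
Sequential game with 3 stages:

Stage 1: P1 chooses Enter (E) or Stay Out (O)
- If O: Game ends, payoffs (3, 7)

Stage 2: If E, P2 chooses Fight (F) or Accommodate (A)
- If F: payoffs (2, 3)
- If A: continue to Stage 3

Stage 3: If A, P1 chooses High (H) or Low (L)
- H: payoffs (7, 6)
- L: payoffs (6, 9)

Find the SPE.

SPE: (E, A, H); Outcome (7, 6)

Work:
Stage 3: P1 chooses H (7 vs 6)
Stage 2: P2: F->3, A->6 (anticipating H). Choose A
Stage 1: P1: O->3, E->7 (anticipating A, H). Choose E
SPE path: E -> A -> H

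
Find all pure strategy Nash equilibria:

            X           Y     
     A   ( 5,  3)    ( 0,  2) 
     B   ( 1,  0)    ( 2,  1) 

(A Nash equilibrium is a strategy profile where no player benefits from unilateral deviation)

Nash equilibrium: (A, X), (B, Y)

Work:
Best responses:
  P1 vs X: payoffs [5, 1] → best response A (payoff 5)
  P1 vs Y: payoffs [0, 2] → best response B (payoff 2)
  P2 vs A: payoffs [3, 2] → best response X (payoff 3)
  P2 vs B: payoffs [0, 1] → best response Y (payoff 1)
Mutual best responses: (A,X), (B,Y) → Nash equilibria.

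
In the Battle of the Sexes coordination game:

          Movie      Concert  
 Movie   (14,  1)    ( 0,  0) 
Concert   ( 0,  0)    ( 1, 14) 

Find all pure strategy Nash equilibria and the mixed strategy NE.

Pure NE: (Movie, Movie) and (Concert, Concert); Mixed NE: p = 0.9333, q = 0.0667

Work:
Check pure NE:
(Movie, Movie): (14, 1) - no unilateral deviation beneficial
(Concert, Concert): (1, 14) - no unilateral deviation beneficial
Mixed NE: P1 plays Movie with p = 0.9333, P2 plays Movie with q = 0.0667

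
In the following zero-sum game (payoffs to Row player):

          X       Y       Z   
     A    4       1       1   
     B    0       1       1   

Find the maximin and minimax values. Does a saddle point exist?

Maximin = 1, Minimax = 1, Saddle: True

Work:
Row minimums: [1, 0] → maximin = 1
Column maximums: [4, 1, 1] → minimax = 1
Saddle point exists! Game value = 1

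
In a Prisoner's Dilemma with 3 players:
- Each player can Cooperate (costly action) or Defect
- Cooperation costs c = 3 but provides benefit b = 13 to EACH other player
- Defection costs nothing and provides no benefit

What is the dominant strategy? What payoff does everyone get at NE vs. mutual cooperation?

Dominant: Defect; NE payoff = 0; Coop payoff = 23

Work:
Defect dominates (saves cost c = 3, benefit to others is external)
NE: All defect → everyone gets 0
If all cooperate: each receives (2)×13 - 3 = 23
Social dilemma: 23 > 0 but NE gives 0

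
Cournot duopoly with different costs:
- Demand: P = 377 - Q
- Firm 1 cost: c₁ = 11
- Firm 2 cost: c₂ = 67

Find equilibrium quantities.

q₁* = 140.67, q₂* = 84.67

Work:
Reaction: q₁ = (377 - 11 - q₂)/2
Reaction: q₂ = (377 - 67 - q₁)/2
Solve simultaneously:
q₁* = (377 - 2×11 + 67)/3 = 140.67
q₂* = (377 - 2×67 + 11)/3 = 84.67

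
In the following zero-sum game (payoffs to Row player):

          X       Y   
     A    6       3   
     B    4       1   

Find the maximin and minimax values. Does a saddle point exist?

Maximin = 3, Minimax = 3, Saddle: True

Work:
Row minimums: [3, 1] → maximin = 3
Column maximums: [6, 3] → minimax = 3
Saddle point exists! Game value = 3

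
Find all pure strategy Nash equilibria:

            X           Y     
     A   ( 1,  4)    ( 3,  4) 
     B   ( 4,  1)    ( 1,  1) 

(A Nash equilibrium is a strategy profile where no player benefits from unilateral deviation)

Nash equilibrium: (A, Y), (B, X)

Work:
Best responses:
  P1 vs X: payoffs [1, 4] → best response B (payoff 4)
  P1 vs Y: payoffs [3, 1] → best response A (payoff 3)
  P2 vs A: payoffs [4, 4] → best response X/Y (payoff 4)
  P2 vs B: payoffs [1, 1] → best response X/Y (payoff 1)
Mutual best responses: (A,Y), (B,X) → Nash equilibria.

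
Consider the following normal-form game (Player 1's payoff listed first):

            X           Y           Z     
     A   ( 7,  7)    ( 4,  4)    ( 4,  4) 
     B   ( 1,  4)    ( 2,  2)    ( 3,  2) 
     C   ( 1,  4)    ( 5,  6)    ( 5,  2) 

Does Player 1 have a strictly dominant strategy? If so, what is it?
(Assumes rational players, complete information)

No strictly dominant strategy exists for Player 1

Work:
A strategy strictly dominates another if it gives a strictly higher payoff against every opponent action. Compare each pair of P1's strategies column-by-column:
  A vs B: [7 vs 1, 4 vs 2, 4 vs 3] → A strictly dominates B
  A vs C: [7 vs 1, 4 vs 5, 4 vs 5] → A does not strictly dominate C (column Y: 4 ≤ 5)
  B vs A: [1 vs 7, 2 vs 4, 3 vs 4] → B does not strictly dominate A (column X: 1 ≤ 7)
  B vs C: [1 vs 1, 2 vs 5, 3 vs 5] → B does not strictly dominate C (column X: 1 ≤ 1)
  C vs A: [1 vs 7, 5 vs 4, 5 vs 4] → C does not strictly dominate A (column X: 1 ≤ 7)
  C vs B: [1 vs 1, 5 vs 2, 5 vs 3] → C does not strictly dominate B (column X: 1 ≤ 1)
No single strategy strictly dominates all others → no strictly dominant strategy.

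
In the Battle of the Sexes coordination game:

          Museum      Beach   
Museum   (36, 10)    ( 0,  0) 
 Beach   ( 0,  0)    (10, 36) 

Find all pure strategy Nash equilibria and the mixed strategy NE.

Pure NE: (Museum, Museum) and (Beach, Beach); Mixed NE: p = 0.7826, q = 0.2174

Work:
Check pure NE:
(Museum, Museum): (36, 10) - no unilateral deviation beneficial
(Beach, Beach): (10, 36) - no unilateral deviation beneficial
Mixed NE: P1 plays Museum with p = 0.7826, P2 plays Museum with q = 0.2174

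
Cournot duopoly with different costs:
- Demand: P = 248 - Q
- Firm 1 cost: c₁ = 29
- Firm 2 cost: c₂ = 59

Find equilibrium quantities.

q₁* = 83.0, q₂* = 53.0

Work:
Reaction: q₁ = (248 - 29 - q₂)/2
Reaction: q₂ = (248 - 59 - q₁)/2
Solve simultaneously:
q₁* = (248 - 2×29 + 59)/3 = 83.0
q₂* = (248 - 2×59 + 29)/3 = 53.0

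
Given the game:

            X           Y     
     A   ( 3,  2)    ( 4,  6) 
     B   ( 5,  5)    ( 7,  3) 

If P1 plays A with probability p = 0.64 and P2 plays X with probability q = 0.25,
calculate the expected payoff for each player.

E[P1] = 4.74, E[P2] = 4.46

Work:
E[P1] = p·q·π₁(A,X) + p·(1-q)·π₁(A,Y) + (1-p)·q·π₁(B,X) + (1-p)·(1-q)·π₁(B,Y)
= 0.64·0.25·3 + 0.64·0.75·4 + 0.36·0.25·5 + 0.36·0.75·7
= 4.74

E[P2] = 4.46 (similar calculation)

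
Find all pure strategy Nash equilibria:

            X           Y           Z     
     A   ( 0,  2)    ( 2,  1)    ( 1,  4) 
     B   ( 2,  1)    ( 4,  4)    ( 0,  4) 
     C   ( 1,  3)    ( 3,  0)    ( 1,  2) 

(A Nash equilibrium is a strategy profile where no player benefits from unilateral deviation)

Nash equilibrium: (A, Z), (B, Y)

Work:
Best responses:
  P1 vs X: payoffs [0, 2, 1] → best response B (payoff 2)
  P1 vs Y: payoffs [2, 4, 3] → best response B (payoff 4)
  P1 vs Z: payoffs [1, 0, 1] → best response A/C (payoff 1)
  P2 vs A: payoffs [2, 1, 4] → best response Z (payoff 4)
  P2 vs B: payoffs [1, 4, 4] → best response Y/Z (payoff 4)
  P2 vs C: payoffs [3, 0, 2] → best response X (payoff 3)
Mutual best responses: (A,Z), (B,Y) → Nash equilibria.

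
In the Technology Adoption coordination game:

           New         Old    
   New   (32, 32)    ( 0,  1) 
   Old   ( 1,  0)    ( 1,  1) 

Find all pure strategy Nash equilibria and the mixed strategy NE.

Pure NE: (New, New) and (Old, Old); Mixed NE: p = 0.0312, q = 0.0312

Work:
Check pure NE:
(New, New): (32, 32) - no unilateral deviation beneficial
(Old, Old): (1, 1) - no unilateral deviation beneficial
Mixed NE: P1 plays New with p = 0.0312, P2 plays New with q = 0.0312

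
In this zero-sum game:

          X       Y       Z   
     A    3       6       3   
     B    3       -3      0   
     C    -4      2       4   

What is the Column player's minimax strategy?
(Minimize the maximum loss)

Column should play X, value = 3

Work:
Column player minimizes Row's maximum payoff:
Column X: max payoff to Row = 3
Column Y: max payoff to Row = 6
Column Z: max payoff to Row = 4
Minimum is 3, achieved by column X.
Minimax strategy: X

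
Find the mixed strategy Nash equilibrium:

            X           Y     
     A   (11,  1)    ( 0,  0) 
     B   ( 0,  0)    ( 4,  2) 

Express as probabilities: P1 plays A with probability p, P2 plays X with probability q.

p = 0.6667, q = 0.2667

Work:
Find probabilities that make opponent indifferent:
P2 chooses q to make P1 indifferent between A and B
P1 chooses p to make P2 indifferent between X and Y
Mixed NE: P1 plays (A: 0.6667, B: 0.3333), P2 plays (X: 0.2667, Y: 0.7333)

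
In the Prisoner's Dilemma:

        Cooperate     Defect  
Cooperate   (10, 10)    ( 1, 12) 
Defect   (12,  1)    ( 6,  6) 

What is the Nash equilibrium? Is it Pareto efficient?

(Defect, Defect) is NE; not Pareto efficient

Work:
Defect dominates Cooperate for both players:
If P2 cooperates: Defect (12) > Cooperate (10)
If P2 defects: Defect (6) > Cooperate (1)
NE: (Defect, Defect) with payoff (6, 6)
But (Cooperate, Cooperate) = (10, 10) Pareto dominates (6, 6)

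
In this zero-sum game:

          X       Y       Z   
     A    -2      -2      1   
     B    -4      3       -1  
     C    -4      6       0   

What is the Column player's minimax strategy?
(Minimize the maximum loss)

Column should play X, value = -2

Work:
Column player minimizes Row's maximum payoff:
Column X: max payoff to Row = -2
Column Y: max payoff to Row = 6
Column Z: max payoff to Row = 1
Minimum is -2, achieved by column X.
Minimax strategy: X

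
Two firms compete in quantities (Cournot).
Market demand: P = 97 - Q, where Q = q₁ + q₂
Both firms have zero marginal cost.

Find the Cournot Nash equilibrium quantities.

q₁* = q₂* = 32.33; P* = 32.33

Work:
Profit: π_i = P·q_i = (a - q_i - q_j)·q_i
FOC: ∂π_i/∂q_i = a - 2q_i - q_j = 0
Reaction function: q_i = (97 - q_j)/2
Symmetry: q* = 97/3 = 32.33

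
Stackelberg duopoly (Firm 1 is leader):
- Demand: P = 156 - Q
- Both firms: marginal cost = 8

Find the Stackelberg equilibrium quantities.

q₁* (leader) = 74.0, q₂* (follower) = 37.0

Work:
Follower's reaction: q₂ = (a - c - q₁)/2
Leader substitutes: π₁ = q₁·(a - q₁ - (a-c-q₁)/2 - c)
FOC: q₁* = (156 - 8)/2 = 74.00
Then: q₂* = (156 - 8 - 74.0)/2 = 37.00
Leader has first-mover advantage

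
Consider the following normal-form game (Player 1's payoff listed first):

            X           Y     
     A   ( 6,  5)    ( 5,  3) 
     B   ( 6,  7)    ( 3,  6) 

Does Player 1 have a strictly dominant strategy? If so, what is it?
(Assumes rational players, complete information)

No strictly dominant strategy exists for Player 1

Work:
A strategy strictly dominates another if it gives a strictly higher payoff against every opponent action. Compare each pair of P1's strategies column-by-column:
  A vs B: [6 vs 6, 5 vs 3] → A does not strictly dominate B (column X: 6 ≤ 6)
  B vs A: [6 vs 6, 3 vs 5] → B does not strictly dominate A (column X: 6 ≤ 6)
No single strategy strictly dominates all others → no strictly dominant strategy.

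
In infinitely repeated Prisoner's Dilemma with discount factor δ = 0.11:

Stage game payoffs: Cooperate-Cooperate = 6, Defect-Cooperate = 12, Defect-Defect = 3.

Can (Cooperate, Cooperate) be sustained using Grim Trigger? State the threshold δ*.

δ* = 0.6667; since δ = 0.11 < 0.6667, cooperation cannot be sustained

Work:
For Grim Trigger:
Cooperate forever: 6/(1-δ)
Defect then punished: 12 + 3·δ/(1-δ)
Need: 6/(1-δ) ≥ 12 + 3·δ/(1-δ)
Solving: δ ≥ (T-R)/(T-P) = (12-6)/(12-3) = 0.6667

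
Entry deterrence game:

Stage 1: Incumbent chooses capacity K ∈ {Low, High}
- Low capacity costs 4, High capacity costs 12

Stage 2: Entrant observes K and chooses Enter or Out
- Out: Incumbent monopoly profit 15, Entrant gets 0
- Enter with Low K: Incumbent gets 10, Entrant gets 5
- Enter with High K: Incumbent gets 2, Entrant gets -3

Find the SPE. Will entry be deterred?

SPE: (Low, Enter|Low, Out|High); Entry not deterred. Incumbent net profit = 6, Entrant gets 5

Work:
After Low K: Entrant enters (5 > 0)
After High K: Entrant stays out (-3 < 0)
Incumbent: Low → 10−4=6, High → 15−12=3
Incumbent chooses Low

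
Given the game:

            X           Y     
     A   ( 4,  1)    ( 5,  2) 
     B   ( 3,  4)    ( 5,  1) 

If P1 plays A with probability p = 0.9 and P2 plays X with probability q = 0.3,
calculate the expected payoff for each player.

E[P1] = 4.67, E[P2] = 1.72

Work:
E[P1] = p·q·π₁(A,X) + p·(1-q)·π₁(A,Y) + (1-p)·q·π₁(B,X) + (1-p)·(1-q)·π₁(B,Y)
= 0.9·0.3·4 + 0.9·0.7·5 + 0.1·0.3·3 + 0.1·0.7·5
= 4.67

E[P2] = 1.72 (similar calculation)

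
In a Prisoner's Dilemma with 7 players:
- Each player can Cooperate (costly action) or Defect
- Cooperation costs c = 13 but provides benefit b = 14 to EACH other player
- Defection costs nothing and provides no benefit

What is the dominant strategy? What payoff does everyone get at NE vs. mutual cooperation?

Dominant: Defect; NE payoff = 0; Coop payoff = 71

Work:
Defect dominates (saves cost c = 13, benefit to others is external)
NE: All defect → everyone gets 0
If all cooperate: each receives (6)×14 - 13 = 71
Social dilemma: 71 > 0 but NE gives 0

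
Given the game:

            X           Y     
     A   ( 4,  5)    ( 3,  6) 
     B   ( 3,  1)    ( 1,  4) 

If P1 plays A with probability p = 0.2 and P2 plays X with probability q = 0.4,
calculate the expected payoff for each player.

E[P1] = 2.12, E[P2] = 3.36

Work:
E[P1] = p·q·π₁(A,X) + p·(1-q)·π₁(A,Y) + (1-p)·q·π₁(B,X) + (1-p)·(1-q)·π₁(B,Y)
= 0.2·0.4·4 + 0.2·0.6·3 + 0.8·0.4·3 + 0.8·0.6·1
= 2.12

E[P2] = 3.36 (similar calculation)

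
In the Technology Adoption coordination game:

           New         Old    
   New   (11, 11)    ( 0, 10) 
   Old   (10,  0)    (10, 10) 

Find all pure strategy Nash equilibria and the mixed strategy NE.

Pure NE: (New, New) and (Old, Old); Mixed NE: p = 0.9091, q = 0.9091

Work:
Check pure NE:
(New, New): (11, 11) - no unilateral deviation beneficial
(Old, Old): (10, 10) - no unilateral deviation beneficial
Mixed NE: P1 plays New with p = 0.9091, P2 plays New with q = 0.9091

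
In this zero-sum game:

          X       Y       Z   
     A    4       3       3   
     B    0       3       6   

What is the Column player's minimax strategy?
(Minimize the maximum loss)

Column should play Y, value = 3

Work:
Column player minimizes Row's maximum payoff:
Column X: max payoff to Row = 4
Column Y: max payoff to Row = 3
Column Z: max payoff to Row = 6
Minimum is 3, achieved by column Y.
Minimax strategy: Y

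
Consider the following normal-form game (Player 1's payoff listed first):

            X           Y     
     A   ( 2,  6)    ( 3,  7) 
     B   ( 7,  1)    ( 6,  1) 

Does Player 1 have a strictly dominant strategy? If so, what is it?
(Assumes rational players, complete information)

Yes, Player 1's strictly dominant strategy is B

Work:
A strategy strictly dominates another if it gives a strictly higher payoff against every opponent action. Compare each pair of P1's strategies column-by-column:
  A vs B: [2 vs 7, 3 vs 6] → A does not strictly dominate B (column X: 2 ≤ 7)
  B vs A: [7 vs 2, 6 vs 3] → B strictly dominates A
B strictly dominates every other strategy → strictly dominant.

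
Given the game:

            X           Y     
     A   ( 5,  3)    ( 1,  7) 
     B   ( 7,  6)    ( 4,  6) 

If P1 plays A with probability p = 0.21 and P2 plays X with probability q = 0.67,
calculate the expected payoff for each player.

E[P1] = 5.5207, E[P2] = 5.6472

Work:
E[P1] = p·q·π₁(A,X) + p·(1-q)·π₁(A,Y) + (1-p)·q·π₁(B,X) + (1-p)·(1-q)·π₁(B,Y)
= 0.21·0.67·5 + 0.21·0.33·1 + 0.79·0.67·7 + 0.79·0.33·4
= 5.5207

E[P2] = 5.6472 (similar calculation)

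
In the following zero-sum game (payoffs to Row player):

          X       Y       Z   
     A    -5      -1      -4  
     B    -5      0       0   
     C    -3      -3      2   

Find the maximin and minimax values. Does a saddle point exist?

Maximin = -3, Minimax = -3, Saddle: True

Work:
Row minimums: [-5, -5, -3] → maximin = -3
Column maximums: [-3, 0, 2] → minimax = -3
Saddle point exists! Game value = -3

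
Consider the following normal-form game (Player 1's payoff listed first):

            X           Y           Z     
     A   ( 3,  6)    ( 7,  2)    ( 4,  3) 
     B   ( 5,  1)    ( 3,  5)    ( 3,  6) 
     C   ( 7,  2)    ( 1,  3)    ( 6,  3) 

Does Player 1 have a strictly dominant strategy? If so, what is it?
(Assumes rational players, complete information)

No strictly dominant strategy exists for Player 1

Work:
A strategy strictly dominates another if it gives a strictly higher payoff against every opponent action. Compare each pair of P1's strategies column-by-column:
  A vs B: [3 vs 5, 7 vs 3, 4 vs 3] → A does not strictly dominate B (column X: 3 ≤ 5)
  A vs C: [3 vs 7, 7 vs 1, 4 vs 6] → A does not strictly dominate C (column X: 3 ≤ 7)
  B vs A: [5 vs 3, 3 vs 7, 3 vs 4] → B does not strictly dominate A (column Y: 3 ≤ 7)
  B vs C: [5 vs 7, 3 vs 1, 3 vs 6] → B does not strictly dominate C (column X: 5 ≤ 7)
  C vs A: [7 vs 3, 1 vs 7, 6 vs 4] → C does not strictly dominate A (column Y: 1 ≤ 7)
  C vs B: [7 vs 5, 1 vs 3, 6 vs 3] → C does not strictly dominate B (column Y: 1 ≤ 3)
No single strategy strictly dominates all others → no strictly dominant strategy.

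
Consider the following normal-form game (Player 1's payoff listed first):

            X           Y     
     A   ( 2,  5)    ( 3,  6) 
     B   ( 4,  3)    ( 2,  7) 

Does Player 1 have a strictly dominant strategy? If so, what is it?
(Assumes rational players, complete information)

No strictly dominant strategy exists for Player 1

Work:
A strategy strictly dominates another if it gives a strictly higher payoff against every opponent action. Compare each pair of P1's strategies column-by-column:
  A vs B: [2 vs 4, 3 vs 2] → A does not strictly dominate B (column X: 2 ≤ 4)
  B vs A: [4 vs 2, 2 vs 3] → B does not strictly dominate A (column Y: 2 ≤ 3)
No single strategy strictly dominates all others → no strictly dominant strategy.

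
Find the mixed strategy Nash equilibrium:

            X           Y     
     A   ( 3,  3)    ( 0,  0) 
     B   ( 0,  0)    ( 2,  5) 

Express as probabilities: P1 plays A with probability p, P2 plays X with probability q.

p = 0.625, q = 0.4

Work:
Find probabilities that make opponent indifferent:
P2 chooses q to make P1 indifferent between A and B
P1 chooses p to make P2 indifferent between X and Y
Mixed NE: P1 plays (A: 0.625, B: 0.375), P2 plays (X: 0.4, Y: 0.6)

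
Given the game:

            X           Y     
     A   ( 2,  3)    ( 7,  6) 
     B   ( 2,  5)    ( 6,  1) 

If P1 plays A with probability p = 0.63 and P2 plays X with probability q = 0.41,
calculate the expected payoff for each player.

E[P1] = 4.7317, E[P2] = 3.9819

Work:
E[P1] = p·q·π₁(A,X) + p·(1-q)·π₁(A,Y) + (1-p)·q·π₁(B,X) + (1-p)·(1-q)·π₁(B,Y)
= 0.63·0.41·2 + 0.63·0.59·7 + 0.37·0.41·2 + 0.37·0.59·6
= 4.7317

E[P2] = 3.9819 (similar calculation)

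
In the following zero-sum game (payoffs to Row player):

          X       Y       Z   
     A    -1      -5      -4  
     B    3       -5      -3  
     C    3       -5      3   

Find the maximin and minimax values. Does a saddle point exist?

Maximin = -5, Minimax = -5, Saddle: True

Work:
Row minimums: [-5, -5, -5] → maximin = -5
Column maximums: [3, -5, 3] → minimax = -5
Saddle point exists! Game value = -5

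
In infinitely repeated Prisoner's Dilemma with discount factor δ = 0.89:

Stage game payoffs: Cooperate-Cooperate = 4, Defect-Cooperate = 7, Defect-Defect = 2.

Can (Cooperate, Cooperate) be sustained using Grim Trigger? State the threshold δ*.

δ* = 0.6; since δ = 0.89 ≥ 0.6, cooperation can be sustained

Work:
For Grim Trigger:
Cooperate forever: 4/(1-δ)
Defect then punished: 7 + 2·δ/(1-δ)
Need: 4/(1-δ) ≥ 7 + 2·δ/(1-δ)
Solving: δ ≥ (T-R)/(T-P) = (7-4)/(7-2) = 0.6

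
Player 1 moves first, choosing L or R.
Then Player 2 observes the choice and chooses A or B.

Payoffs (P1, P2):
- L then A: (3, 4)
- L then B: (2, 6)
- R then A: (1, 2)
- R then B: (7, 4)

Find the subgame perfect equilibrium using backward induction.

P1 plays R, P2 plays B after L and B after R; Payoff (7, 4)

Work:
Backward induction:
After L: P2 chooses B → P1 gets 2
After R: P2 chooses B → P1 gets 7
P1 chooses R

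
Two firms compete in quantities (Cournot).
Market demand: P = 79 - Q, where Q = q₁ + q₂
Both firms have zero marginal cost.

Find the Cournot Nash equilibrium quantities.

q₁* = q₂* = 26.33; P* = 26.33

Work:
Profit: π_i = P·q_i = (a - q_i - q_j)·q_i
FOC: ∂π_i/∂q_i = a - 2q_i - q_j = 0
Reaction function: q_i = (79 - q_j)/2
Symmetry: q* = 79/3 = 26.33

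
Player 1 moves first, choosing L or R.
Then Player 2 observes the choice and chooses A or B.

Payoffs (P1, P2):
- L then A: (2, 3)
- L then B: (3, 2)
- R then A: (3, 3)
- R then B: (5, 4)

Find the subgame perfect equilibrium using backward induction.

P1 plays R, P2 plays A after L and B after R; Payoff (5, 4)

Work:
Backward induction:
After L: P2 chooses A → P1 gets 2
After R: P2 chooses B → P1 gets 5
P1 chooses R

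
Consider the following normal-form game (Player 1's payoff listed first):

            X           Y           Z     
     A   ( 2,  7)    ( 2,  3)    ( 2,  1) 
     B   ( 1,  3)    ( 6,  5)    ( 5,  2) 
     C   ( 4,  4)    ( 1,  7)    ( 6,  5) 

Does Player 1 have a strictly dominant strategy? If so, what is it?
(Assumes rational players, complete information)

No strictly dominant strategy exists for Player 1

Work:
A strategy strictly dominates another if it gives a strictly higher payoff against every opponent action. Compare each pair of P1's strategies column-by-column:
  A vs B: [2 vs 1, 2 vs 6, 2 vs 5] → A does not strictly dominate B (column Y: 2 ≤ 6)
  A vs C: [2 vs 4, 2 vs 1, 2 vs 6] → A does not strictly dominate C (column X: 2 ≤ 4)
  B vs A: [1 vs 2, 6 vs 2, 5 vs 2] → B does not strictly dominate A (column X: 1 ≤ 2)
  B vs C: [1 vs 4, 6 vs 1, 5 vs 6] → B does not strictly dominate C (column X: 1 ≤ 4)
  C vs A: [4 vs 2, 1 vs 2, 6 vs 2] → C does not strictly dominate A (column Y: 1 ≤ 2)
  C vs B: [4 vs 1, 1 vs 6, 6 vs 5] → C does not strictly dominate B (column Y: 1 ≤ 6)
No single strategy strictly dominates all others → no strictly dominant strategy.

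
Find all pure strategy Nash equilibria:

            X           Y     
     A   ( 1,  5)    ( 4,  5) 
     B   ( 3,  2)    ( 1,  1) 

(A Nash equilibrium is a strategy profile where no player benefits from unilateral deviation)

Nash equilibrium: (A, Y), (B, X)

Work:
Best responses:
  P1 vs X: payoffs [1, 3] → best response B (payoff 3)
  P1 vs Y: payoffs [4, 1] → best response A (payoff 4)
  P2 vs A: payoffs [5, 5] → best response X/Y (payoff 5)
  P2 vs B: payoffs [2, 1] → best response X (payoff 2)
Mutual best responses: (A,Y), (B,X) → Nash equilibria.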